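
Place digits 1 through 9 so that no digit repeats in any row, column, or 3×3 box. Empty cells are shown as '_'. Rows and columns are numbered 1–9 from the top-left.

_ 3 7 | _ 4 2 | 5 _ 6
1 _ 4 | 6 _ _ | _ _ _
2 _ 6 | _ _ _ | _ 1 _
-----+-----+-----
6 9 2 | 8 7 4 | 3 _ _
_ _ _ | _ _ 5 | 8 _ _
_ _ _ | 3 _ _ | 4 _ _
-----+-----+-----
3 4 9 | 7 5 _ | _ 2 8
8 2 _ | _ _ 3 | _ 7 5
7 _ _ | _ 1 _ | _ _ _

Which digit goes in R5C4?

R1C1 = 9: row 1 has {2,3,4,5,6,7}; col 1 has {1,2,3,6,7,8}; box has {1,2,3,4,6,7} → only 9 remains.
R1C4 = 1: row 1 has {2,3,4,5,6,7,9}; col 4 has {3,6,7,8}; box has {2,4,6} → only 1 remains.
R1C8 = 8: row 1 has {1,2,3,4,5,6,7,9}; col 8 has {1,2,7}; box has {1,5,6} → only 8 remains.
R4C8 = 5: row 4 has {2,3,4,6,7,8,9}; col 8 has {1,2,7,8}; box has {3,4,8} → only 5 remains.
R4C9 = 1: row 4 has {2,3,4,5,6,7,8,9}; col 9 has {5,6,8}; box has {3,4,5,8} → only 1 remains.
R5C1 = 4: row 5 has {5,8}; col 1 has {1,2,3,6,7,8,9}; box has {2,6,9} → only 4 remains.
R6C1 = 5: row 6 has {3,4}; col 1 has {1,2,3,4,6,7,8,9}; box has {2,4,6,9} → only 5 remains.
R7C6 = 6: row 7 has {2,3,4,5,7,8,9}; col 6 has {2,3,4,5}; box has {1,3,5,7} → only 6 remains.
R7C7 = 1: row 7 has {2,3,4,5,6,7,8,9}; col 7 has {3,4,5,8}; box has {2,5,7,8} → only 1 remains.
R8C3 = 1: row 8 has {2,3,5,7,8}; col 3 has {2,4,6,7,9}; box has {2,3,4,7,8,9} → only 1 remains.
R8C5 = 9: row 8 has {1,2,3,5,7,8}; col 5 has {1,4,5,7}; box has {1,3,5,6,7} → only 9 remains.
R8C7 = 6: row 8 has {1,2,3,5,7,8,9}; col 7 has {1,3,4,5,8}; box has {1,2,5,7,8} → only 6 remains.
R9C3 = 5: row 9 has {1,7}; col 3 has {1,2,4,6,7,9}; box has {1,2,3,4,7,8,9} → only 5 remains.
R9C6 = 8: row 9 has {1,5,7}; col 6 has {2,3,4,5,6}; box has {1,3,5,6,7,9} → only 8 remains.
R9C7 = 9: row 9 has {1,5,7,8}; col 7 has {1,3,4,5,6,8}; box has {1,2,5,6,7,8} → only 9 remains.
R3C7 = 7: row 3 has {1,2,6}; col 7 has {1,3,4,5,6,8,9}; box has {1,5,6,8} → only 7 remains.
R5C3 = 3: row 5 has {4,5,8}; col 3 has {1,2,4,5,6,7,9}; box has {2,4,5,6,9} → only 3 remains.
R6C3 = 8: row 6 has {3,4,5}; col 3 has {1,2,3,4,5,6,7,9}; box has {2,3,4,5,6,9} → only 8 remains.
R8C4 = 4: row 8 has {1,2,3,5,6,7,8,9}; col 4 has {1,3,6,7,8}; box has {1,3,5,6,7,8,9} → only 4 remains.
R9C2 = 6: row 9 has {1,5,7,8,9}; col 2 has {2,3,4,9}; box has {1,2,3,4,5,7,8,9} → only 6 remains.
R9C4 = 2: row 9 has {1,5,6,7,8,9}; col 4 has {1,3,4,6,7,8}; box has {1,3,4,5,6,7,8,9} → only 2 remains.
R2C7 = 2: row 2 has {1,4,6}; col 7 has {1,3,4,5,6,7,8,9}; box has {1,5,6,7,8} → only 2 remains.
R3C6 = 9: row 3 has {1,2,6,7}; col 6 has {2,3,4,5,6,8}; box has {1,2,4,6} → only 9 remains.
R5C4 = 9: row 5 has {3,4,5,8}; col 4 has {1,2,3,4,6,7,8}; box has {3,4,5,7,8} → only 9 remains.

9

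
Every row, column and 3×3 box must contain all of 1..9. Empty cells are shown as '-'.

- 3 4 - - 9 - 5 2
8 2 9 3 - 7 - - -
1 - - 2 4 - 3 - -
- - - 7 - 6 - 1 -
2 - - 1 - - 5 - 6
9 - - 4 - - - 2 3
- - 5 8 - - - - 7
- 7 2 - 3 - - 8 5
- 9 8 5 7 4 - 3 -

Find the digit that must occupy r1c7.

r1c4 = 6 (sole candidate).
r4c3 = 3 (sole candidate).
r5c3 = 7 (sole candidate).
r8c4 = 9 (sole candidate).
r8c6 = 1 (sole candidate).
r9c1 = 6 (sole candidate).
r9c9 = 1 (sole candidate).
r1c1 = 7 (sole candidate).
r2c9 = 4 (sole candidate).
r3c3 = 6 (sole candidate).
r6c3 = 1 (sole candidate).
r7c6 = 2 (sole candidate).
r8c1 = 4 (sole candidate).
r8c7 = 6 (sole candidate).
r9c7 = 2 (sole candidate).
r2c7 = 1 (sole candidate).
r2c8 = 6 (sole candidate).
r3c2 = 5 (sole candidate).
r3c6 = 8 (sole candidate).
r3c9 = 9 (sole candidate).
r4c1 = 5 (sole candidate).
r4c9 = 8 (sole candidate).
r5c6 = 3 (sole candidate).
r6c6 = 5 (sole candidate).
r6c7 = 7 (sole candidate).
r7c1 = 3 (sole candidate).
r7c2 = 1 (sole candidate).
r7c5 = 6 (sole candidate).
r1c5 = 1 (sole candidate).
r1c7 = 8: row 1 has {1,2,3,4,5,6,7,9}; col 7 has {1,2,3,5,6,7}; box has {1,2,3,4,5,6,9} → only 8 remains.

8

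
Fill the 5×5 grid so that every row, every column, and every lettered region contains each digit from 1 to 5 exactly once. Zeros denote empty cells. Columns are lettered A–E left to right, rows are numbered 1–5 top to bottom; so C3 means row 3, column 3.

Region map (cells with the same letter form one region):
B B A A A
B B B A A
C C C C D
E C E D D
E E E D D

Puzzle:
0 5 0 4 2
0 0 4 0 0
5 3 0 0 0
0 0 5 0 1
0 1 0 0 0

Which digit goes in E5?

5

B2 = 2 (sole candidate).
E3 = 4 (sole candidate).
B4 = 4 (sole candidate).
A5 = 4 (hidden single in row 5).
A4 = 2 (hidden single in column 1).
D4 = 3 (sole candidate).
C5 = 3 (sole candidate).
E5 = 5: row 5 has {1,3,4}; col 5 has {1,2,4}; region has {1,3,4} → only 5 remains.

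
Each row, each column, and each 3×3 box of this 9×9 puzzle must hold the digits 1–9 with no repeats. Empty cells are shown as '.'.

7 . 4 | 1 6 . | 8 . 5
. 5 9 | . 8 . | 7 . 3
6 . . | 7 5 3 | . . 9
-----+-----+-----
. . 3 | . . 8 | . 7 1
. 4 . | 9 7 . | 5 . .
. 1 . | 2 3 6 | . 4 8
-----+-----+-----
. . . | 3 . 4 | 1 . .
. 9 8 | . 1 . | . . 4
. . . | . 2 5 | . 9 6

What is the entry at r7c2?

r1c8 = 2 (sole candidate).
r2c4 = 4 (sole candidate).
r2c6 = 2 (sole candidate).
r3c7 = 4 (sole candidate).
r3c8 = 1 (sole candidate).
r4c4 = 5 (sole candidate).
r4c5 = 4 (sole candidate).
r5c6 = 1 (sole candidate).
r5c9 = 2 (sole candidate).
r6c7 = 9 (sole candidate).
r7c5 = 9 (sole candidate).
r7c9 = 7 (sole candidate).
r8c4 = 6 (sole candidate).
r8c6 = 7 (sole candidate).
r9c4 = 8 (sole candidate).
r9c7 = 3 (sole candidate).
r1c2 = 3 (sole candidate).
r1c6 = 9 (sole candidate).
r2c1 = 1 (sole candidate).
r2c8 = 6 (sole candidate).
r3c3 = 2 (sole candidate).
r4c7 = 6 (sole candidate).
r5c1 = 8 (sole candidate).
r5c3 = 6 (sole candidate).
r5c8 = 3 (sole candidate).
r6c1 = 5 (sole candidate).
r6c3 = 7 (sole candidate).
r7c1 = 2 (sole candidate).
r7c2 = 6: row 7 has {1,2,3,4,7,9}; col 2 has {1,3,4,5,9}; box has {2,8,9} → only 6 remains.

6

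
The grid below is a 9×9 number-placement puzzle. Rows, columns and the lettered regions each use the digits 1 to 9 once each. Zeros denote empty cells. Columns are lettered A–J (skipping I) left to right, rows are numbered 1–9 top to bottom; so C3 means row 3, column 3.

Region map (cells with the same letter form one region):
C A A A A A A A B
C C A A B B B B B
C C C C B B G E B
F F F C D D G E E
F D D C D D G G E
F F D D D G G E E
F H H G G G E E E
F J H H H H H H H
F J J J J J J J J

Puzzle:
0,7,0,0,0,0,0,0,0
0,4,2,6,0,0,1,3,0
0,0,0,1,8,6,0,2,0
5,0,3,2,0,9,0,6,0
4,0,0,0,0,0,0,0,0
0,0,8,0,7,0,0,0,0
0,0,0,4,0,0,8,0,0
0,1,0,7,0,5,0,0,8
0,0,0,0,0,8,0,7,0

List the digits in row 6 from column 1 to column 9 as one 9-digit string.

F2 = 7: row 2 has {1,2,3,4,6}; col 6 has {5,6,8,9}; region has {1,3,6,8} → only 7 remains.
B4 = 8: row 4 has {2,3,5,6,9}; col 2 has {1,4,7}; region has {3,4,5} → only 8 remains.
G4 = 7: row 4 has {2,3,5,6,8,9}; col 7 has {1,8}; region has {4} → only 7 remains.
J1 = 2: in row 1, 2 can only go here (every other open cell in that row sees a 2).
A1 = 6: in row 1, 6 can only go here (every other open cell in that row sees a 6).
A2 = 8: in row 2, 8 can only go here (every other open cell in that row sees an 8).
J3 = 4: in row 3, 4 can only go here (every other open cell in that row sees a 4).
J4 = 1: row 4 has {2,3,5,6,7,8,9}; col 9 has {2,4,8}; region has {2,6,8} → only 1 remains.
E4 = 4: row 4 has {1,2,3,5,6,7,8,9}; col 5 has {7,8}; region has {7,8,9} → only 4 remains.
J5 = 7: in row 5, 7 can only go here (every other open cell in that row sees a 7).
H5 = 8: in row 5, 8 can only go here (every other open cell in that row sees an 8).
D1 = 8: in row 1, 8 can only go here (every other open cell in that row sees an 8).
H6 = 4: in row 6, 4 can only go here (every other open cell in that row sees a 4).
H8 = 9: row 8 has {1,5,7,8}; col 8 has {2,3,4,6,7,8}; region has {5,7,8} → only 9 remains.
H7 = 5: row 7 has {4,8}; col 8 has {2,3,4,6,7,8,9}; region has {1,2,4,6,7,8} → only 5 remains.
A8 = 2: row 8 has {1,5,7,8,9}; col 1 has {4,5,6,8}; region has {3,4,5,8} → only 2 remains.
H1 = 1: row 1 has {2,6,7,8}; col 8 has {2,3,4,5,6,7,8,9}; region has {2,6,7,8} → only 1 remains.
A7 = 7: in row 7, 7 can only go here (every other open cell in that row sees a 7).
C3 = 7: in row 3, 7 can only go here (every other open cell in that row sees a 7).
A9 = 1: in row 9, 1 can only go here (every other open cell in that row sees a 1).
A6 = 9: row 6 has {4,7,8}; col 1 has {1,2,4,5,6,7,8}; region has {1,2,3,4,5,7,8} → only 9 remains.
B6 = 6: row 6 has {4,7,8,9}; col 2 has {1,4,7,8}; region has {1,2,3,4,5,7,8,9} → only 6 remains.
J6 = 3: row 6 has {4,6,7,8,9}; col 9 has {1,2,4,7,8}; region has {1,2,4,5,6,7,8} → only 3 remains.
J7 = 9: row 7 has {4,5,7,8}; col 9 has {1,2,3,4,7,8}; region has {1,2,3,4,5,6,7,8} → only 9 remains.
J2 = 5: row 2 has {1,2,3,4,6,7,8}; col 9 has {1,2,3,4,7,8,9}; region has {1,2,3,4,6,7,8} → only 5 remains.
A3 = 3: row 3 has {1,2,4,6,7,8}; col 1 has {1,2,4,5,6,7,8,9}; region has {1,2,4,6,7,8} → only 3 remains.
D6 = 5: row 6 has {3,4,6,7,8,9}; col 4 has {1,2,4,6,7,8}; region has {4,7,8,9} → only 5 remains.
G6 = 2: row 6 has {3,4,5,6,7,8,9}; col 7 has {1,7,8}; region has {4,7,8} → only 2 remains.
J9 = 6: row 9 has {1,7,8}; col 9 has {1,2,3,4,5,7,8,9}; region has {1,7,8} → only 6 remains.
E2 = 9: row 2 has {1,2,3,4,5,6,7,8}; col 5 has {4,7,8}; region has {1,2,3,4,5,6,7,8} → only 9 remains.
D5 = 9: row 5 has {4,7,8}; col 4 has {1,2,4,5,6,7,8}; region has {1,2,3,4,6,7,8} → only 9 remains.
F6 = 1: row 6 has {2,3,4,5,6,7,8,9}; col 6 has {5,6,7,8,9}; region has {2,4,7,8} → only 1 remains.

968571243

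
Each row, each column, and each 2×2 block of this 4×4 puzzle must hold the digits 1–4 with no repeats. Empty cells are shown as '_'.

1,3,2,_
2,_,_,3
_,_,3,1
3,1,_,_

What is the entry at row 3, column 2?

2

row 1, column 4 = 4: row 1 has {1,2,3}; col 4 has {1,3}; box has {2,3} → only 4 remains.
row 2, column 2 = 4: row 2 has {2,3}; col 2 has {1,3}; box has {1,2,3} → only 4 remains.
row 2, column 3 = 1: row 2 has {2,3,4}; col 3 has {2,3}; box has {2,3,4} → only 1 remains.
row 3, column 1 = 4: row 3 has {1,3}; col 1 has {1,2,3}; box has {1,3} → only 4 remains.
row 3, column 2 = 2: row 3 has {1,3,4}; col 2 has {1,3,4}; box has {1,3,4} → only 2 remains.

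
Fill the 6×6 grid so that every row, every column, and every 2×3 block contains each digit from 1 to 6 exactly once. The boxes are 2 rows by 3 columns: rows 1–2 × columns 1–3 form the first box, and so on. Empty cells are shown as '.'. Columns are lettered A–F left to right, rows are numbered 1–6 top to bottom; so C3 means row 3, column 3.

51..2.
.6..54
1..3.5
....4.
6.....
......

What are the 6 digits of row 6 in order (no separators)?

421536

D1 = 6: row 1 has {1,2,5}; col 4 has {3}; box has {2,4,5} → only 6 remains.
F1 = 3: row 1 has {1,2,5,6}; col 6 has {4,5}; box has {2,4,5,6} → only 3 remains.
D2 = 1: row 2 has {4,5,6}; col 4 has {3,6}; box has {2,3,4,5,6} → only 1 remains.
E3 = 6: row 3 has {1,3,5}; col 5 has {2,4,5}; box has {3,4,5} → only 6 remains.
D4 = 2: row 4 has {4}; col 4 has {1,3,6}; box has {3,4,5,6} → only 2 remains.
F4 = 1: row 4 has {2,4}; col 6 has {3,4,5}; box has {2,3,4,5,6} → only 1 remains.
F5 = 2: row 5 has {6}; col 6 has {1,3,4,5}; box has {} → only 2 remains.
F6 = 6: row 6 has {}; col 6 has {1,2,3,4,5}; box has {2} → only 6 remains.
C1 = 4: row 1 has {1,2,3,5,6}; col 3 has {}; box has {1,5,6} → only 4 remains.
C3 = 2: row 3 has {1,3,5,6}; col 3 has {4}; box has {1} → only 2 remains.
A4 = 3: row 4 has {1,2,4}; col 1 has {1,5,6}; box has {1,2} → only 3 remains.
B4 = 5: row 4 has {1,2,3,4}; col 2 has {1,6}; box has {1,2,3} → only 5 remains.
C4 = 6: row 4 has {1,2,3,4,5}; col 3 has {2,4}; box has {1,2,3,5} → only 6 remains.
A2 = 2: row 2 has {1,4,5,6}; col 1 has {1,3,5,6}; box has {1,4,5,6} → only 2 remains.
C2 = 3: row 2 has {1,2,4,5,6}; col 3 has {2,4,6}; box has {1,2,4,5,6} → only 3 remains.
B3 = 4: row 3 has {1,2,3,5,6}; col 2 has {1,5,6}; box has {1,2,3,5,6} → only 4 remains.
B5 = 3: row 5 has {2,6}; col 2 has {1,4,5,6}; box has {6} → only 3 remains.
E5 = 1: row 5 has {2,3,6}; col 5 has {2,4,5,6}; box has {2,6} → only 1 remains.
A6 = 4: row 6 has {6}; col 1 has {1,2,3,5,6}; box has {3,6} → only 4 remains.
B6 = 2: row 6 has {4,6}; col 2 has {1,3,4,5,6}; box has {3,4,6} → only 2 remains.
D6 = 5: row 6 has {2,4,6}; col 4 has {1,2,3,6}; box has {1,2,6} → only 5 remains.
E6 = 3: row 6 has {2,4,5,6}; col 5 has {1,2,4,5,6}; box has {1,2,5,6} → only 3 remains.
C5 = 5: row 5 has {1,2,3,6}; col 3 has {2,3,4,6}; box has {2,3,4,6} → only 5 remains.
D5 = 4: row 5 has {1,2,3,5,6}; col 4 has {1,2,3,5,6}; box has {1,2,3,5,6} → only 4 remains.
C6 = 1: row 6 has {2,3,4,5,6}; col 3 has {2,3,4,5,6}; box has {2,3,4,5,6} → only 1 remains.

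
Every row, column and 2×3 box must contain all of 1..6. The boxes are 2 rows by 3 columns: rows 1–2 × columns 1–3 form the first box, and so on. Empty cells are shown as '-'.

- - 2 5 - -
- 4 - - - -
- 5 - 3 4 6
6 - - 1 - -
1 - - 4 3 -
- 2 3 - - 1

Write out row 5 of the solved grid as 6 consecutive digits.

R1C1 = 3 (sole candidate).
R1C6 = 4 (sole candidate).
R2C1 = 5 (sole candidate).
R3C1 = 2 (sole candidate).
R3C3 = 1 (sole candidate).
R4C2 = 3 (sole candidate).
R4C3 = 4 (sole candidate).
R5C2 = 6: row 5 has {1,3,4}; col 2 has {2,3,4,5}; box has {1,2,3} → only 6 remains.
R5C3 = 5: row 5 has {1,3,4,6}; col 3 has {1,2,3,4}; box has {1,2,3,6} → only 5 remains.
R5C6 = 2: row 5 has {1,3,4,5,6}; col 6 has {1,4,6}; box has {1,3,4} → only 2 remains.

165432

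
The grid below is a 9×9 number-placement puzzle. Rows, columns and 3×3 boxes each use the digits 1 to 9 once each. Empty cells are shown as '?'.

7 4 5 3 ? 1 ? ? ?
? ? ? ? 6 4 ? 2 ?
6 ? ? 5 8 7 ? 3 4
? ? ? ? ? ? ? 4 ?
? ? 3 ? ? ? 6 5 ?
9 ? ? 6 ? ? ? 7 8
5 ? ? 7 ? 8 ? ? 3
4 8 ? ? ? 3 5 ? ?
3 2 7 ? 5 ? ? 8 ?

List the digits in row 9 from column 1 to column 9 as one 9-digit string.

327156489

R2C4 = 9: row 2 has {2,4,6}; col 4 has {3,5,6,7}; box has {1,3,4,5,6,7,8} → only 9 remains.
R1C5 = 2: row 1 has {1,3,4,5,7}; col 5 has {5,6,8}; box has {1,3,4,5,6,7,8,9} → only 2 remains.
R1C7 = 8: in row 1, 8 can only go here (every other open cell in that row sees an 8).
R2C2 = 3: in row 2, 3 can only go here (every other open cell in that row sees a 3).
R2C9 = 5: in row 2, 5 can only go here (every other open cell in that row sees a 5).
R2C7 = 7: in row 2, 7 can only go here (every other open cell in that row sees a 7).
R3C3 = 2: in row 3, 2 can only go here (every other open cell in that row sees a 2).
R7C7 = 2: in row 7, 2 can only go here (every other open cell in that row sees a 2).
R6C6 = 2: in row 6, 2 can only go here (every other open cell in that row sees a 2).
R5C6 = 9: row 5 has {3,5,6}; col 6 has {1,2,3,4,7,8}; box has {2,6} → only 9 remains.
R9C6 = 6: row 9 has {2,3,5,7,8}; col 6 has {1,2,3,4,7,8,9}; box has {3,5,7,8} → only 6 remains.
R4C6 = 5: row 4 has {4}; col 6 has {1,2,3,4,6,7,8,9}; box has {2,6,9} → only 5 remains.
R6C2 = 5: in row 6, 5 can only go here (every other open cell in that row sees a 5).
R7C5 = 4: in row 7, 4 can only go here (every other open cell in that row sees a 4).
R9C4 = 1: row 9 has {2,3,5,6,7,8}; col 4 has {3,5,6,7,9}; box has {3,4,5,6,7,8} → only 1 remains.
R9C9 = 9: row 9 has {1,2,3,5,6,7,8}; col 9 has {3,4,5,8}; box has {2,3,5,8} → only 9 remains.
R1C9 = 6: row 1 has {1,2,3,4,5,7,8}; col 9 has {3,4,5,8,9}; box has {2,3,4,5,7,8} → only 6 remains.
R4C4 = 8: row 4 has {4,5}; col 4 has {1,3,5,6,7,9}; box has {2,5,6,9} → only 8 remains.
R5C4 = 4: row 5 has {3,5,6,9}; col 4 has {1,3,5,6,7,8,9}; box has {2,5,6,8,9} → only 4 remains.
R8C4 = 2: row 8 has {3,4,5,8}; col 4 has {1,3,4,5,6,7,8,9}; box has {1,3,4,5,6,7,8} → only 2 remains.
R8C5 = 9: row 8 has {2,3,4,5,8}; col 5 has {2,4,5,6,8}; box has {1,2,3,4,5,6,7,8} → only 9 remains.
R9C7 = 4: row 9 has {1,2,3,5,6,7,8,9}; col 7 has {2,5,6,7,8}; box has {2,3,5,8,9} → only 4 remains.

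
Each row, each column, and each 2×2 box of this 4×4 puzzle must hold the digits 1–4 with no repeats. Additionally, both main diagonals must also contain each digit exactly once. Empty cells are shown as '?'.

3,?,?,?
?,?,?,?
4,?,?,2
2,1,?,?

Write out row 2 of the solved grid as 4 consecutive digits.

1243

row 2, column 1 = 1: row 2 has {}; col 1 has {2,3,4}; box has {3} → only 1 remains.
row 3, column 2 = 3: row 3 has {2,4}; col 2 has {1}; box has {1,2,4}; anti-diagonal has {2} → only 3 remains.
row 3, column 3 = 1: row 3 has {2,3,4}; col 3 has {}; box has {2}; main diagonal has {3} → only 1 remains.
row 4, column 4 = 4: row 4 has {1,2}; col 4 has {2}; box has {1,2}; main diagonal has {1,3} → only 4 remains.
row 1, column 4 = 1: row 1 has {3}; col 4 has {2,4}; box has {}; anti-diagonal has {2,3} → only 1 remains.
row 2, column 2 = 2: row 2 has {1}; col 2 has {1,3}; box has {1,3}; main diagonal has {1,3,4} → only 2 remains.
row 2, column 3 = 4: row 2 has {1,2}; col 3 has {1}; box has {1}; anti-diagonal has {1,2,3} → only 4 remains.
row 2, column 4 = 3: row 2 has {1,2,4}; col 4 has {1,2,4}; box has {1,4} → only 3 remains.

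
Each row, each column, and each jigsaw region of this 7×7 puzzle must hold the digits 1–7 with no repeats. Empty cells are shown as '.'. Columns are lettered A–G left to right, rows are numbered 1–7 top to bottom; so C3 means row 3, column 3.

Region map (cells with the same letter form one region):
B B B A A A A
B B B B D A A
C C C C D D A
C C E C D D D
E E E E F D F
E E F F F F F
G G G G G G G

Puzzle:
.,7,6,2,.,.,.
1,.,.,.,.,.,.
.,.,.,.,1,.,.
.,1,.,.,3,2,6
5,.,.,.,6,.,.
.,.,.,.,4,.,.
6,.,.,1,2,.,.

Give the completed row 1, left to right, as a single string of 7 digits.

3762514

E1 = 5: row 1 has {2,6,7}; col 5 has {1,2,3,4,6}; region has {2} → only 5 remains.
E2 = 7: row 2 has {1}; col 5 has {1,2,3,4,5,6}; region has {1,2,3,6} → only 7 remains.
F5 = 4: row 5 has {5,6}; col 6 has {2}; region has {1,2,3,6,7} → only 4 remains.
F3 = 5: row 3 has {1}; col 6 has {2,4}; region has {1,2,3,4,6,7} → only 5 remains.
F2 = 6: in row 2, 6 can only go here (every other open cell in that row sees a 6).
D4 = 5: in row 4, 5 can only go here (every other open cell in that row sees a 5).
B6 = 6: in row 6, 6 can only go here (every other open cell in that row sees a 6).
D3 = 6: in row 3, 6 can only go here (every other open cell in that row sees a 6).
D2 = 4: in column 4, 4 can only go here (every other open cell in that column sees a 4).
A1 = 3: row 1 has {2,5,6,7}; col 1 has {1,5,6}; region has {1,4,6,7} → only 3 remains.
F1 = 1: row 1 has {2,3,5,6,7}; col 6 has {2,4,5,6}; region has {2,5,6} → only 1 remains.
G1 = 4: row 1 has {1,2,3,5,6,7}; col 7 has {6}; region has {1,2,5,6} → only 4 remains.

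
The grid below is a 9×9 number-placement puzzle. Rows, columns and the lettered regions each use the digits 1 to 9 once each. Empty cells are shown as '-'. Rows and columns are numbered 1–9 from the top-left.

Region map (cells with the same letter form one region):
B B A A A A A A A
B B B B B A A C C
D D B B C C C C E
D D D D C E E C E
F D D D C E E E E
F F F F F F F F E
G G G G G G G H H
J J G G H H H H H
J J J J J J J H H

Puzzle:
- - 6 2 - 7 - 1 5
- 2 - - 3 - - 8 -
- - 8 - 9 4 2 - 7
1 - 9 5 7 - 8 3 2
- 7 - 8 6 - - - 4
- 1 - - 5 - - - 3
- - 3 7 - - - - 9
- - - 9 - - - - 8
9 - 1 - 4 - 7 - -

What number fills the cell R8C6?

3

R1C1 = 4 (sole candidate).
R1C2 = 9 (sole candidate).
R1C5 = 8 (sole candidate).
R1C7 = 3 (sole candidate).
R2C6 = 9 (sole candidate).
R2C7 = 4 (sole candidate).
R2C9 = 1 (sole candidate).
R3C8 = 5 (sole candidate).
R4C6 = 6 (sole candidate).
R5C3 = 2 (sole candidate).
R5C8 = 9 (sole candidate).
R9C9 = 6 (sole candidate).
R2C4 = 6 (sole candidate).
R3C4 = 1 (sole candidate).
R4C2 = 4 (sole candidate).
R5C1 = 3 (sole candidate).
R6C4 = 4 (sole candidate).
R9C4 = 3 (sole candidate).
R9C8 = 2 (sole candidate).
R3C1 = 6 (sole candidate).
R3C2 = 3 (sole candidate).
R6C3 = 7 (sole candidate).
R6C8 = 6 (sole candidate).
R7C8 = 4 (sole candidate).
R8C5 = 1 (sole candidate).
R8C7 = 5 (sole candidate).
R8C8 = 7 (sole candidate).
R2C3 = 5 (sole candidate).
R5C7 = 1 (sole candidate).
R6C7 = 9 (sole candidate).
R7C5 = 2 (sole candidate).
R7C7 = 6 (sole candidate).
R8C1 = 2 (sole candidate).
R8C2 = 6 (sole candidate).
R8C3 = 4 (sole candidate).
R8C6 = 3: row 8 has {1,2,4,5,6,7,8,9}; col 6 has {4,6,7,9}; region has {1,2,4,5,6,7,8,9} → only 3 remains.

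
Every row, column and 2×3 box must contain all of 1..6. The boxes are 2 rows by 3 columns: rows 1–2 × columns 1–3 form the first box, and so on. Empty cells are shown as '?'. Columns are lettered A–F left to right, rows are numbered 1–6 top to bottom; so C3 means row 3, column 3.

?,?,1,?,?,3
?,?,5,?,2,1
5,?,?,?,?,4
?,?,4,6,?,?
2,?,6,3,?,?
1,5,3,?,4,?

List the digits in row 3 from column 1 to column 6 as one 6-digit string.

562134

D2 = 4 (sole candidate).
C3 = 2: row 3 has {4,5}; col 3 has {1,3,4,5,6}; box has {4,5} → only 2 remains.
D3 = 1: row 3 has {2,4,5}; col 4 has {3,4,6}; box has {4,6} → only 1 remains.
E3 = 3: row 3 has {1,2,4,5}; col 5 has {2,4}; box has {1,4,6} → only 3 remains.
A4 = 3 (sole candidate).
B4 = 1 (sole candidate).
E4 = 5 (sole candidate).
F4 = 2 (sole candidate).
B5 = 4 (sole candidate).
E5 = 1 (sole candidate).
F5 = 5 (sole candidate).
D6 = 2 (sole candidate).
F6 = 6 (sole candidate).
D1 = 5 (sole candidate).
E1 = 6 (sole candidate).
A2 = 6 (sole candidate).
B2 = 3 (sole candidate).
B3 = 6: row 3 has {1,2,3,4,5}; col 2 has {1,3,4,5}; box has {1,2,3,4,5} → only 6 remains.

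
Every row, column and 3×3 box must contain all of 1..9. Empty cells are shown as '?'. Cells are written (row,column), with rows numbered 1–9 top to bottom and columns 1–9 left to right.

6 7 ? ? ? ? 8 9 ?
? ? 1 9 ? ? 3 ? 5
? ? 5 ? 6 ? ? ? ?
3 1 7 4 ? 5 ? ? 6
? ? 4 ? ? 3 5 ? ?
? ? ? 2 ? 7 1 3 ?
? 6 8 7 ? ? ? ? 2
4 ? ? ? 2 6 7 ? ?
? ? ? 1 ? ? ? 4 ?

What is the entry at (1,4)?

(7,7) = 9 (sole candidate).
(9,7) = 6 (sole candidate).
(4,7) = 2 (sole candidate).
(4,8) = 8 (sole candidate).
(5,8) = 7 (sole candidate).
(5,9) = 9 (sole candidate).
(6,9) = 4 (sole candidate).
(7,6) = 4 (sole candidate).
(1,9) = 1 (sole candidate).
(3,7) = 4 (sole candidate).
(3,8) = 2 (sole candidate).
(3,9) = 7 (sole candidate).
(4,5) = 9 (sole candidate).
(6,5) = 8 (sole candidate).
(1,6) = 2 (sole candidate).
(2,6) = 8 (sole candidate).
(2,8) = 6 (sole candidate).
(3,4) = 3 (sole candidate).
(3,6) = 1 (sole candidate).
(5,4) = 6 (sole candidate).
(5,5) = 1 (sole candidate).
(9,6) = 9 (sole candidate).
(1,3) = 3 (sole candidate).
(1,4) = 5: row 1 has {1,2,3,6,7,8,9}; col 4 has {1,2,3,4,6,7,9}; box has {1,2,3,6,8,9} → only 5 remains.

5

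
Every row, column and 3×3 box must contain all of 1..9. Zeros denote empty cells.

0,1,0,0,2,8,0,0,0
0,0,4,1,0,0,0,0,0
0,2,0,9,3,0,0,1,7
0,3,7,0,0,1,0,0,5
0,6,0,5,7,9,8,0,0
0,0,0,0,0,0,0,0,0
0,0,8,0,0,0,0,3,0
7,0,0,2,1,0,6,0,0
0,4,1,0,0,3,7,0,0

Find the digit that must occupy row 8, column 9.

4

row 5, column 3 = 2: row 5 has {5,6,7,8,9}; col 3 has {1,4,7,8}; box has {3,6,7} → only 2 remains.
row 5, column 8 = 4: row 5 has {2,5,6,7,8,9}; col 8 has {1,3}; box has {5,8} → only 4 remains.
row 5, column 1 = 1: row 5 has {2,4,5,6,7,8,9}; col 1 has {7}; box has {2,3,6,7} → only 1 remains.
row 5, column 9 = 3: row 5 has {1,2,4,5,6,7,8,9}; col 9 has {5,7}; box has {4,5,8} → only 3 remains.
row 1, column 4 = 7: in row 1, 7 can only go here (every other open cell in that row sees a 7).
row 2, column 2 = 7: in row 2, 7 can only go here (every other open cell in that row sees a 7).
row 3, column 1 = 8: in row 3, 8 can only go here (every other open cell in that row sees an 8).
row 6, column 4 = 3: in row 6, 3 can only go here (every other open cell in that row sees a 3).
row 6, column 8 = 7: in row 6, 7 can only go here (every other open cell in that row sees a 7).
row 7, column 6 = 7: in row 7, 7 can only go here (every other open cell in that row sees a 7).
row 8, column 3 = 3: in row 8, 3 can only go here (every other open cell in that row sees a 3).
row 6, column 2 = 8: in column 2, 8 can only go here (every other open cell in that column sees an 8).
row 6, column 6 = 2: in column 6, 2 can only go here (every other open cell in that column sees a 2).
row 3, column 6 = 4: in box 2, 4 can only go here (every other open cell in that box sees a 4).
row 3, column 7 = 5: row 3 has {1,2,3,4,7,8,9}; col 7 has {6,7,8}; box has {1,7} → only 5 remains.
row 8, column 6 = 5: row 8 has {1,2,3,6,7}; col 6 has {1,2,3,4,7,8,9}; box has {1,2,3,7} → only 5 remains.
row 2, column 6 = 6: row 2 has {1,4,7}; col 6 has {1,2,3,4,5,7,8,9}; box has {1,2,3,4,7,8,9} → only 6 remains.
row 3, column 3 = 6: row 3 has {1,2,3,4,5,7,8,9}; col 3 has {1,2,3,4,7,8}; box has {1,2,4,7,8} → only 6 remains.
row 8, column 2 = 9: row 8 has {1,2,3,5,6,7}; col 2 has {1,2,3,4,6,7,8}; box has {1,3,4,7,8} → only 9 remains.
row 8, column 8 = 8: row 8 has {1,2,3,5,6,7,9}; col 8 has {1,3,4,7}; box has {3,6,7} → only 8 remains.
row 8, column 9 = 4: row 8 has {1,2,3,5,6,7,8,9}; col 9 has {3,5,7}; box has {3,6,7,8} → only 4 remains.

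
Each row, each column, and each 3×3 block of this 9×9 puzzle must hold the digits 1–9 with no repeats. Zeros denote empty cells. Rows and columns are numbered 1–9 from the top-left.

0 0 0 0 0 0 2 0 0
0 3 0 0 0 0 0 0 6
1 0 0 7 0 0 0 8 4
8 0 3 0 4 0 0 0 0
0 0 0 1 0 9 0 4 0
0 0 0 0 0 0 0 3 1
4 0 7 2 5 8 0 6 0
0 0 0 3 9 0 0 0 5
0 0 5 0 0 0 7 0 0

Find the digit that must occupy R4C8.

5

R4C2 = 1: in row 4, 1 can only go here (every other open cell in that row sees a 1).
R7C2 = 9: row 7 has {2,4,5,6,7,8}; col 2 has {1,3}; box has {4,5,7} → only 9 remains.
R7C9 = 3: row 7 has {2,4,5,6,7,8,9}; col 9 has {1,4,5,6}; box has {5,6,7} → only 3 remains.
R7C7 = 1: row 7 has {2,3,4,5,6,7,8,9}; col 7 has {2,7}; box has {3,5,6,7} → only 1 remains.
R8C8 = 2: row 8 has {3,5,9}; col 8 has {3,4,6,8}; box has {1,3,5,6,7} → only 2 remains.
R9C8 = 9: row 9 has {5,7}; col 8 has {2,3,4,6,8}; box has {1,2,3,5,6,7} → only 9 remains.
R9C9 = 8: row 9 has {5,7,9}; col 9 has {1,3,4,5,6}; box has {1,2,3,5,6,7,9} → only 8 remains.
R8C1 = 6: row 8 has {2,3,5,9}; col 1 has {1,4,8}; box has {4,5,7,9} → only 6 remains.
R8C2 = 8: row 8 has {2,3,5,6,9}; col 2 has {1,3,9}; box has {4,5,6,7,9} → only 8 remains.
R8C3 = 1: row 8 has {2,3,5,6,8,9}; col 3 has {3,5,7}; box has {4,5,6,7,8,9} → only 1 remains.
R8C7 = 4: row 8 has {1,2,3,5,6,8,9}; col 7 has {1,2,7}; box has {1,2,3,5,6,7,8,9} → only 4 remains.
R9C2 = 2: row 9 has {5,7,8,9}; col 2 has {1,3,8,9}; box has {1,4,5,6,7,8,9} → only 2 remains.
R8C6 = 7: row 8 has {1,2,3,4,5,6,8,9}; col 6 has {8,9}; box has {2,3,5,8,9} → only 7 remains.
R9C1 = 3: row 9 has {2,5,7,8,9}; col 1 has {1,4,6,8}; box has {1,2,4,5,6,7,8,9} → only 3 remains.
R5C5 = 3: in row 5, 3 can only go here (every other open cell in that row sees a 3).
R1C6 = 3: in row 1, 3 can only go here (every other open cell in that row sees a 3).
R3C7 = 3: in row 3, 3 can only go here (every other open cell in that row sees a 3).
R3C3 = 9: in row 3, 9 can only go here (every other open cell in that row sees a 9).
R5C7 = 8: in row 5, 8 can only go here (every other open cell in that row sees an 8).
R6C1 = 9: in column 1, 9 can only go here (every other open cell in that column sees a 9).
R6C5 = 7: in column 5, 7 can only go here (every other open cell in that column sees a 7).
R6C4 = 8: in row 6, 8 can only go here (every other open cell in that row sees an 8).
Singles propagation stalls before the target is settled. Branch on R3C5 (candidates {2,6}).
  Try R3C5 = 6: this forces R3C2=5, R3C6=2; then column 5 has no cell left for 2 — contradiction.
So R3C5 = 2.
Singles propagation stalls before the target is settled. Branch on R5C3 (candidates {2,6}).
  Try R5C3 = 2: this forces R5C9=7; then row 4 has no cell left for 7 — contradiction.
So R5C3 = 6.
Singles propagation stalls before the target is settled. Branch on R5C2 (candidates {5,7}).
  Try R5C2 = 5: this forces R3C2=6, R3C6=5, R6C2=4, R6C3=2, R6C6=6, R6C7=5, R1C2=7, R1C9=9; then R2C7 has no candidate left — contradiction.
So R5C2 = 7.
R5C9 = 2 (sole candidate).
R5C1 = 5 (sole candidate).
R6C2 = 4 (sole candidate).
R6C3 = 2 (sole candidate).
R1C1 = 7 (sole candidate).
R1C9 = 9 (sole candidate).
R2C1 = 2 (sole candidate).
R2C7 = 5 (sole candidate).
R4C9 = 7 (sole candidate).
R6C7 = 6 (sole candidate).
R1C8 = 1 (sole candidate).
R2C8 = 7 (sole candidate).
R4C7 = 9 (sole candidate).
R4C8 = 5: row 4 has {1,3,4,7,8,9}; col 8 has {1,2,3,4,6,7,8,9}; box has {1,2,3,4,6,7,8,9} → only 5 remains.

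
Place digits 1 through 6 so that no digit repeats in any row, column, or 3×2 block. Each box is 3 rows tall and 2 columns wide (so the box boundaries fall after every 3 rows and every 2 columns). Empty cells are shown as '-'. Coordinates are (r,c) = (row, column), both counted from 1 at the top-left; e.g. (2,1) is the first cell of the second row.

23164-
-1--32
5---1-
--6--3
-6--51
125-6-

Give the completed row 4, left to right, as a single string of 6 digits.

(1,6) = 5: row 1 has {1,2,3,4,6}; col 6 has {1,2,3}; box has {1,2,3,4} → only 5 remains.
(2,3) = 4: row 2 has {1,2,3}; col 3 has {1,5,6}; box has {1,6} → only 4 remains.
(2,4) = 5: row 2 has {1,2,3,4}; col 4 has {6}; box has {1,4,6} → only 5 remains.
(3,2) = 4: row 3 has {1,5}; col 2 has {1,2,3,6}; box has {1,2,3,5} → only 4 remains.
(3,6) = 6: row 3 has {1,4,5}; col 6 has {1,2,3,5}; box has {1,2,3,4,5} → only 6 remains.
(4,1) = 4: row 4 has {3,6}; col 1 has {1,2,5}; box has {1,2,6} → only 4 remains.
(4,2) = 5: row 4 has {3,4,6}; col 2 has {1,2,3,4,6}; box has {1,2,4,6} → only 5 remains.
(4,5) = 2: row 4 has {3,4,5,6}; col 5 has {1,3,4,5,6}; box has {1,3,5,6} → only 2 remains.
(5,1) = 3: row 5 has {1,5,6}; col 1 has {1,2,4,5}; box has {1,2,4,5,6} → only 3 remains.
(5,3) = 2: row 5 has {1,3,5,6}; col 3 has {1,4,5,6}; box has {5,6} → only 2 remains.
(5,4) = 4: row 5 has {1,2,3,5,6}; col 4 has {5,6}; box has {2,5,6} → only 4 remains.
(6,4) = 3: row 6 has {1,2,5,6}; col 4 has {4,5,6}; box has {2,4,5,6} → only 3 remains.
(6,6) = 4: row 6 has {1,2,3,5,6}; col 6 has {1,2,3,5,6}; box has {1,2,3,5,6} → only 4 remains.
(2,1) = 6: row 2 has {1,2,3,4,5}; col 1 has {1,2,3,4,5}; box has {1,2,3,4,5} → only 6 remains.
(3,3) = 3: row 3 has {1,4,5,6}; col 3 has {1,2,4,5,6}; box has {1,4,5,6} → only 3 remains.
(3,4) = 2: row 3 has {1,3,4,5,6}; col 4 has {3,4,5,6}; box has {1,3,4,5,6} → only 2 remains.
(4,4) = 1: row 4 has {2,3,4,5,6}; col 4 has {2,3,4,5,6}; box has {2,3,4,5,6} → only 1 remains.

456123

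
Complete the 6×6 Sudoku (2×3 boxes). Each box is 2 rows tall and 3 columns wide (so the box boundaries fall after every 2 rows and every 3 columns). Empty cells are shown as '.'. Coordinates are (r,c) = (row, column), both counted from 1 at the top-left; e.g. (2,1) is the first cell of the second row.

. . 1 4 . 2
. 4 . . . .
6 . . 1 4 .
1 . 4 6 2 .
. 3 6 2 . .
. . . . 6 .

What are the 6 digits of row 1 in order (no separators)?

(4,2) = 5: row 4 has {1,2,4,6}; col 2 has {3,4}; box has {1,4,6} → only 5 remains.
(4,6) = 3: row 4 has {1,2,4,5,6}; col 6 has {2}; box has {1,2,4,6} → only 3 remains.
(1,2) = 6: row 1 has {1,2,4}; col 2 has {3,4,5}; box has {1,4} → only 6 remains.
(3,2) = 2: row 3 has {1,4,6}; col 2 has {3,4,5,6}; box has {1,4,5,6} → only 2 remains.
(3,3) = 3: row 3 has {1,2,4,6}; col 3 has {1,4,6}; box has {1,2,4,5,6} → only 3 remains.
(3,6) = 5: row 3 has {1,2,3,4,6}; col 6 has {2,3}; box has {1,2,3,4,6} → only 5 remains.
(6,2) = 1: row 6 has {6}; col 2 has {2,3,4,5,6}; box has {3,6} → only 1 remains.
(6,6) = 4: row 6 has {1,6}; col 6 has {2,3,5}; box has {2,6} → only 4 remains.
(5,6) = 1: row 5 has {2,3,6}; col 6 has {2,3,4,5}; box has {2,4,6} → only 1 remains.
(2,6) = 6: row 2 has {4}; col 6 has {1,2,3,4,5}; box has {2,4} → only 6 remains.
(5,5) = 5: row 5 has {1,2,3,6}; col 5 has {2,4,6}; box has {1,2,4,6} → only 5 remains.
(6,4) = 3: row 6 has {1,4,6}; col 4 has {1,2,4,6}; box has {1,2,4,5,6} → only 3 remains.
(1,5) = 3: row 1 has {1,2,4,6}; col 5 has {2,4,5,6}; box has {2,4,6} → only 3 remains.
(2,4) = 5: row 2 has {4,6}; col 4 has {1,2,3,4,6}; box has {2,3,4,6} → only 5 remains.
(2,5) = 1: row 2 has {4,5,6}; col 5 has {2,3,4,5,6}; box has {2,3,4,5,6} → only 1 remains.
(5,1) = 4: row 5 has {1,2,3,5,6}; col 1 has {1,6}; box has {1,3,6} → only 4 remains.
(1,1) = 5: row 1 has {1,2,3,4,6}; col 1 has {1,4,6}; box has {1,4,6} → only 5 remains.

561432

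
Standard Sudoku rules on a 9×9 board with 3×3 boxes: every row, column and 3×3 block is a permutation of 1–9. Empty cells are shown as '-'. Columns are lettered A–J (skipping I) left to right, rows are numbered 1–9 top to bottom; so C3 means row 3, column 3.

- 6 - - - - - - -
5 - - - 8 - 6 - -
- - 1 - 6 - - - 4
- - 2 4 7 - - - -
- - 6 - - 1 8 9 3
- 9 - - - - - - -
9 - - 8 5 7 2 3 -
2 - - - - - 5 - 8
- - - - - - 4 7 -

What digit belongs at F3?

G4 = 1: row 4 has {2,4,7}; col 7 has {2,4,5,6,8}; box has {3,8,9} → only 1 remains.
E5 = 2: row 5 has {1,3,6,8,9}; col 5 has {5,6,7,8}; box has {1,4,7} → only 2 remains.
E6 = 3: row 6 has {9}; col 5 has {2,5,6,7,8}; box has {1,2,4,7} → only 3 remains.
G6 = 7: row 6 has {3,9}; col 7 has {1,2,4,5,6,8}; box has {1,3,8,9} → only 7 remains.
C7 = 4: row 7 has {2,3,5,7,8,9}; col 3 has {1,2,6}; box has {2,9} → only 4 remains.
D5 = 5: row 5 has {1,2,3,6,8,9}; col 4 has {4,8}; box has {1,2,3,4,7} → only 5 remains.
D6 = 6: row 6 has {3,7,9}; col 4 has {4,5,8}; box has {1,2,3,4,5,7} → only 6 remains.
F6 = 8: row 6 has {3,6,7,9}; col 6 has {1,7}; box has {1,2,3,4,5,6,7} → only 8 remains.
B7 = 1: row 7 has {2,3,4,5,7,8,9}; col 2 has {6,9}; box has {2,4,9} → only 1 remains.
J7 = 6: row 7 has {1,2,3,4,5,7,8,9}; col 9 has {3,4,8}; box has {2,3,4,5,7,8} → only 6 remains.
H8 = 1: row 8 has {2,5,8}; col 8 has {3,7,9}; box has {2,3,4,5,6,7,8} → only 1 remains.
J9 = 9: row 9 has {4,7}; col 9 has {3,4,6,8}; box has {1,2,3,4,5,6,7,8} → only 9 remains.
H2 = 2: row 2 has {5,6,8}; col 8 has {1,3,7,9}; box has {4,6} → only 2 remains.
F4 = 9: row 4 has {1,2,4,7}; col 6 has {1,7,8}; box has {1,2,3,4,5,6,7,8} → only 9 remains.
J4 = 5: row 4 has {1,2,4,7,9}; col 9 has {3,4,6,8,9}; box has {1,3,7,8,9} → only 5 remains.
C6 = 5: row 6 has {3,6,7,8,9}; col 3 has {1,2,4,6}; box has {2,6,9} → only 5 remains.
H6 = 4: row 6 has {3,5,6,7,8,9}; col 8 has {1,2,3,7,9}; box has {1,3,5,7,8,9} → only 4 remains.
J6 = 2: row 6 has {3,4,5,6,7,8,9}; col 9 has {3,4,5,6,8,9}; box has {1,3,4,5,7,8,9} → only 2 remains.
E9 = 1: row 9 has {4,7,9}; col 5 has {2,3,5,6,7,8}; box has {5,7,8} → only 1 remains.
H4 = 6: row 4 has {1,2,4,5,7,9}; col 8 has {1,2,3,4,7,9}; box has {1,2,3,4,5,7,8,9} → only 6 remains.
A6 = 1: row 6 has {2,3,4,5,6,7,8,9}; col 1 has {2,5,9}; box has {2,5,6,9} → only 1 remains.
F8 = 6: in row 8, 6 can only go here (every other open cell in that row sees a 6).
E8 = 4: in row 8, 4 can only go here (every other open cell in that row sees a 4).
E1 = 9: row 1 has {6}; col 5 has {1,2,3,4,5,6,7,8}; box has {6,8} → only 9 remains.
G1 = 3: row 1 has {6,9}; col 7 has {1,2,4,5,6,7,8}; box has {2,4,6} → only 3 remains.
G3 = 9: row 3 has {1,4,6}; col 7 has {1,2,3,4,5,6,7,8}; box has {2,3,4,6} → only 9 remains.
C2 = 9: in row 2, 9 can only go here (every other open cell in that row sees a 9).
D8 = 9: in row 8, 9 can only go here (every other open cell in that row sees a 9).
B9 = 5: in row 9, 5 can only go here (every other open cell in that row sees a 5).
A9 = 6: in row 9, 6 can only go here (every other open cell in that row sees a 6).
C9 = 8: in row 9, 8 can only go here (every other open cell in that row sees an 8).
C1 = 7: row 1 has {3,6,9}; col 3 has {1,2,4,5,6,8,9}; box has {1,5,6,9} → only 7 remains.
J1 = 1: row 1 has {3,6,7,9}; col 9 has {2,3,4,5,6,8,9}; box has {2,3,4,6,9} → only 1 remains.
J2 = 7: row 2 has {2,5,6,8,9}; col 9 has {1,2,3,4,5,6,8,9}; box has {1,2,3,4,6,9} → only 7 remains.
C8 = 3: row 8 has {1,2,4,5,6,8,9}; col 3 has {1,2,4,5,6,7,8,9}; box has {1,2,4,5,6,8,9} → only 3 remains.
D1 = 2: row 1 has {1,3,6,7,9}; col 4 has {4,5,6,8,9}; box has {6,8,9} → only 2 remains.
B8 = 7: row 8 has {1,2,3,4,5,6,8,9}; col 2 has {1,5,6,9}; box has {1,2,3,4,5,6,8,9} → only 7 remains.
D9 = 3: row 9 has {1,4,5,6,7,8,9}; col 4 has {2,4,5,6,8,9}; box has {1,4,5,6,7,8,9} → only 3 remains.
F9 = 2: row 9 has {1,3,4,5,6,7,8,9}; col 6 has {1,6,7,8,9}; box has {1,3,4,5,6,7,8,9} → only 2 remains.
D2 = 1: row 2 has {2,5,6,7,8,9}; col 4 has {2,3,4,5,6,8,9}; box has {2,6,8,9} → only 1 remains.
D3 = 7: row 3 has {1,4,6,9}; col 4 has {1,2,3,4,5,6,8,9}; box has {1,2,6,8,9} → only 7 remains.
B5 = 4: row 5 has {1,2,3,5,6,8,9}; col 2 has {1,5,6,7,9}; box has {1,2,5,6,9} → only 4 remains.
B2 = 3: row 2 has {1,2,5,6,7,8,9}; col 2 has {1,4,5,6,7,9}; box has {1,5,6,7,9} → only 3 remains.
F2 = 4: row 2 has {1,2,3,5,6,7,8,9}; col 6 has {1,2,6,7,8,9}; box has {1,2,6,7,8,9} → only 4 remains.
A3 = 8: row 3 has {1,4,6,7,9}; col 1 has {1,2,5,6,9}; box has {1,3,5,6,7,9} → only 8 remains.
B3 = 2: row 3 has {1,4,6,7,8,9}; col 2 has {1,3,4,5,6,7,9}; box has {1,3,5,6,7,8,9} → only 2 remains.
H3 = 5: row 3 has {1,2,4,6,7,8,9}; col 8 has {1,2,3,4,6,7,9}; box has {1,2,3,4,6,7,9} → only 5 remains.
A4 = 3: row 4 has {1,2,4,5,6,7,9}; col 1 has {1,2,5,6,8,9}; box has {1,2,4,5,6,9} → only 3 remains.
B4 = 8: row 4 has {1,2,3,4,5,6,7,9}; col 2 has {1,2,3,4,5,6,7,9}; box has {1,2,3,4,5,6,9} → only 8 remains.
A5 = 7: row 5 has {1,2,3,4,5,6,8,9}; col 1 has {1,2,3,5,6,8,9}; box has {1,2,3,4,5,6,8,9} → only 7 remains.
A1 = 4: row 1 has {1,2,3,6,7,9}; col 1 has {1,2,3,5,6,7,8,9}; box has {1,2,3,5,6,7,8,9} → only 4 remains.
F1 = 5: row 1 has {1,2,3,4,6,7,9}; col 6 has {1,2,4,6,7,8,9}; box has {1,2,4,6,7,8,9} → only 5 remains.
H1 = 8: row 1 has {1,2,3,4,5,6,7,9}; col 8 has {1,2,3,4,5,6,7,9}; box has {1,2,3,4,5,6,7,9} → only 8 remains.
F3 = 3: row 3 has {1,2,4,5,6,7,8,9}; col 6 has {1,2,4,5,6,7,8,9}; box has {1,2,4,5,6,7,8,9} → only 3 remains.

3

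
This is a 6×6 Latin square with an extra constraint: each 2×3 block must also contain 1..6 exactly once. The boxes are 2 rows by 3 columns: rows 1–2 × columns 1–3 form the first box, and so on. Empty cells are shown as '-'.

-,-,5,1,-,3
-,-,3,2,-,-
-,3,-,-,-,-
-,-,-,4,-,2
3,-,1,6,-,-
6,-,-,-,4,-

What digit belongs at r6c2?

5

r1c5 = 6 (sole candidate).
r2c5 = 5 (sole candidate).
r2c6 = 4 (sole candidate).
r3c4 = 5 (sole candidate).
r3c5 = 1 (sole candidate).
r3c6 = 6 (sole candidate).
r4c3 = 6 (sole candidate).
r4c5 = 3 (sole candidate).
r5c5 = 2 (sole candidate).
r5c6 = 5 (sole candidate).
r6c3 = 2 (sole candidate).
r6c4 = 3 (sole candidate).
r6c6 = 1 (sole candidate).
r2c1 = 1 (sole candidate).
r2c2 = 6 (sole candidate).
r3c3 = 4 (sole candidate).
r4c1 = 5 (sole candidate).
r4c2 = 1 (sole candidate).
r5c2 = 4 (sole candidate).
r6c2 = 5: row 6 has {1,2,3,4,6}; col 2 has {1,3,4,6}; box has {1,2,3,4,6} → only 5 remains.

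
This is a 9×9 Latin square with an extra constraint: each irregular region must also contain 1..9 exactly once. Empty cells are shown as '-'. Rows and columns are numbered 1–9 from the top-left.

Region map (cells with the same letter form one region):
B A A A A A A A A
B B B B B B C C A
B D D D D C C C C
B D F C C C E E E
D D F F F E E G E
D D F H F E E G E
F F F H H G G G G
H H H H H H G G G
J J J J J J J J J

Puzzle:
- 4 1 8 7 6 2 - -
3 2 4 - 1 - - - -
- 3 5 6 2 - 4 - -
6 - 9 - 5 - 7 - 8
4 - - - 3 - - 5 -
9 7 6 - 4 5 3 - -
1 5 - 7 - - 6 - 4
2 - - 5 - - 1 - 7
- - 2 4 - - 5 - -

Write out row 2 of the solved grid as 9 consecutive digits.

row 1, column 1 = 5 (sole candidate).
row 2, column 4 = 9: row 2 has {1,2,3,4}; col 4 has {4,5,6,7,8}; region has {1,2,3,4,5,6} → only 9 remains.
row 2, column 7 = 8: row 2 has {1,2,3,4,9}; col 7 has {1,2,3,4,5,6,7}; region has {4,5} → only 8 remains.
row 2, column 9 = 5: row 2 has {1,2,3,4,8,9}; col 9 has {4,7,8}; region has {1,2,4,6,7,8} → only 5 remains.
row 4, column 2 = 1 (sole candidate).
row 5, column 2 = 8 (sole candidate).
row 5, column 3 = 7 (sole candidate).
row 5, column 4 = 2 (sole candidate).
row 5, column 7 = 9 (sole candidate).
row 6, column 4 = 1 (sole candidate).
row 6, column 9 = 2 (sole candidate).
row 7, column 3 = 8 (sole candidate).
row 7, column 5 = 9 (sole candidate).
row 8, column 2 = 6 (sole candidate).
row 8, column 3 = 3 (sole candidate).
row 8, column 5 = 8 (sole candidate).
row 8, column 6 = 4 (sole candidate).
row 8, column 8 = 9 (sole candidate).
row 9, column 2 = 9 (sole candidate).
row 9, column 5 = 6 (sole candidate).
row 1, column 8 = 3 (sole candidate).
row 1, column 9 = 9 (sole candidate).
row 2, column 6 = 7: row 2 has {1,2,3,4,5,8,9}; col 6 has {4,5,6}; region has {1,2,3,4,5,6,9} → only 7 remains.
row 2, column 8 = 6: row 2 has {1,2,3,4,5,7,8,9}; col 8 has {3,5,9}; region has {4,5,8} → only 6 remains.

324917865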